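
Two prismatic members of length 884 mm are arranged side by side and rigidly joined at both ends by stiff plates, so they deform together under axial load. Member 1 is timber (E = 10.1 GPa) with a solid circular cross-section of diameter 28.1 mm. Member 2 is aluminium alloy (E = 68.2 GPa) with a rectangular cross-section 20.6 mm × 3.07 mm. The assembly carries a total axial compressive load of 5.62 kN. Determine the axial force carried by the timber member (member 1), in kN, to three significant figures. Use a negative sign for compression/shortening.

A_1 = 620.2 mm².
A_2 = 63.24 mm².
Equal strain + equilibrium ⇒ each member carries load in proportion to AE: A₁E₁ = 6264000 N, A₂E₂ = 4313000 N, ΣAE = 10580000 N.
F₁ = P·A₁E₁/ΣAE = -5620·6264000/10580000 = -3328 N.

-3.33 kN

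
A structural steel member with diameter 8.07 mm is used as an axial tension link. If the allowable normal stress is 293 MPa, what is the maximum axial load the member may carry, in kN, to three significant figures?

A = 51.15 mm².
P_max = σ_allow · A = 293 · 51.15 = 14990 N = 14.99 kN.

15.0 kN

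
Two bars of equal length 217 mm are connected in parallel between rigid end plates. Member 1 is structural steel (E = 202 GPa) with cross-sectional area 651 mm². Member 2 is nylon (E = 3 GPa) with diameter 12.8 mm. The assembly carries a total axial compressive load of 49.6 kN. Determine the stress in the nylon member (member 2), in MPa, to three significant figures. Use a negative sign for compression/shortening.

A_2 = 128.7 mm².
Equal strain + equilibrium ⇒ each member carries load in proportion to AE: A₁E₁ = 131500000 N, A₂E₂ = 386000 N, ΣAE = 131900000 N.
σ₂ = P·E₂/ΣAE = -49600·3000/131900000 = -1.128 MPa.

-1.13 MPa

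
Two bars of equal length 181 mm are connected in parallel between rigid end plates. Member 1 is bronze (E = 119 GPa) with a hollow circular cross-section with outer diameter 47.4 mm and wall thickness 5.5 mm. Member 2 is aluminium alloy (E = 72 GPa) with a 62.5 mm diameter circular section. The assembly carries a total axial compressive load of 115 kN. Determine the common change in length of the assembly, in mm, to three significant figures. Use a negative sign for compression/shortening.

A_1 = 724 mm².
A_2 = 3068 mm².
Equal strain + equilibrium ⇒ each member carries load in proportion to AE: A₁E₁ = 86150000 N, A₂E₂ = 220900000 N, ΣAE = 307000000 N.
δ = PL/ΣAE = -115000·181/307000000 = -0.06779 mm.

-0.0678 mm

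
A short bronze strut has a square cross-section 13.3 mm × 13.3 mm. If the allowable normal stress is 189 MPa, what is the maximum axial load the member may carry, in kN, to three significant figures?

A = 176.9 mm².
P_max = σ_allow · A = 189 · 176.9 = 33430 N = 33.43 kN.

33.4 kN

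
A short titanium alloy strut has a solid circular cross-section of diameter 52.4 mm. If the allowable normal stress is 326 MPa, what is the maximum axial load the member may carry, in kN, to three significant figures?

A = 2157 mm².
P_max = σ_allow · A = 326 · 2157 = 703000 N = 703 kN.

703 kN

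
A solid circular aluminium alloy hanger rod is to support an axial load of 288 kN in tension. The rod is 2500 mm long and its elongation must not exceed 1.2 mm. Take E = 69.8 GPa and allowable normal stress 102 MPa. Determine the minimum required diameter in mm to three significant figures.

105 mm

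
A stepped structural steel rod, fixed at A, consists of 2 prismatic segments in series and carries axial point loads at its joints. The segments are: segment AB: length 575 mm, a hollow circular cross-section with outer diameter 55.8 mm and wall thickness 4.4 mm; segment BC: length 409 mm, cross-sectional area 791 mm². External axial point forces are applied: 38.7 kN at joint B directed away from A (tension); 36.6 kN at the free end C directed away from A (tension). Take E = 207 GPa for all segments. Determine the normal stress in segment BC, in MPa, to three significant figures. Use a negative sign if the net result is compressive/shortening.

Internal axial forces (sectioning from the free end, tension +): N_BC = 36.6 kN, N_AB = 75.3 kN.
σ_BC = N_BC/A_BC = 36600/791 = 46.27 MPa.

46.3 MPa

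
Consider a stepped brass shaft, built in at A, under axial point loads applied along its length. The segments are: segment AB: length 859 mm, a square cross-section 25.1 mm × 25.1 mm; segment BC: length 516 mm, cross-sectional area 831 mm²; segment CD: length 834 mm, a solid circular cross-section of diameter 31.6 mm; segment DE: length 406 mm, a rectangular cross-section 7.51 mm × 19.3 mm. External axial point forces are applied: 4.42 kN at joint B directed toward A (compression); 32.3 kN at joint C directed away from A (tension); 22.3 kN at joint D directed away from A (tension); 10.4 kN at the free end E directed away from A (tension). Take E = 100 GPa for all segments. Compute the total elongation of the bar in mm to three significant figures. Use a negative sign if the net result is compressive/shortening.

1.87 mm

Internal axial forces (sectioning from the free end, tension +): N_DE = 10.4 kN, N_CD = 32.7 kN, N_BC = 65 kN, N_AB = 60.58 kN.
A_AB = 630 mm².
A_CD = 784.3 mm².
A_DE = 144.9 mm².
δ_AB = 60580·859/(630·100000) = 0.826 mm
δ_BC = 65000·516/(831·100000) = 0.4036 mm
δ_CD = 32700·834/(784.3·100000) = 0.3477 mm
δ_DE = 10400·406/(144.9·100000) = 0.2913 mm
δ = Σδ_i = 1.869 mm.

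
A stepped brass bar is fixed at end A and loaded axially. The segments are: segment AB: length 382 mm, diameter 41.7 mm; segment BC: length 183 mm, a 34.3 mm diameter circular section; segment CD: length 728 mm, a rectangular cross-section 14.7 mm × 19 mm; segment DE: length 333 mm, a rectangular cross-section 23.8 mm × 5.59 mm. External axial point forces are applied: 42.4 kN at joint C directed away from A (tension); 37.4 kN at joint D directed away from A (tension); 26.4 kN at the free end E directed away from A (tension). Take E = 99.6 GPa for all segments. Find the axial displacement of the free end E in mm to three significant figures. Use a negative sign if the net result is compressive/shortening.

2.84 mm

Internal axial forces (sectioning from the free end, tension +): N_DE = 26.4 kN, N_CD = 63.8 kN, N_BC = 106.2 kN, N_AB = 106.2 kN.
A_AB = 1366 mm².
A_BC = 924 mm².
A_CD = 279.3 mm².
A_DE = 133 mm².
δ_AB = 106200·382/(1366·99600) = 0.2982 mm
δ_BC = 106200·183/(924·99600) = 0.2112 mm
δ_CD = 63800·728/(279.3·99600) = 1.67 mm
δ_DE = 26400·333/(133·99600) = 0.6634 mm
δ = Σδ_i = 2.842 mm.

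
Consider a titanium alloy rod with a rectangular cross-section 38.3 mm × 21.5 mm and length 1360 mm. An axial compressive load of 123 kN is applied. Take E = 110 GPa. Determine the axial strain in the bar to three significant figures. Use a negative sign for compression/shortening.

-0.00136

A = 823.4 mm².
σ = N/A = -149.4 MPa; ε = σ/E = -149.4/110000 = -1.358e-03.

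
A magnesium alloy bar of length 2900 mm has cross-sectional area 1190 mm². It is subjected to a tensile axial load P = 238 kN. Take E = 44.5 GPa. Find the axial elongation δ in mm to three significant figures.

13.0 mm

δ_mech = NL/(AE) = 238000·2900/(1190·44500) = 13.03 mm.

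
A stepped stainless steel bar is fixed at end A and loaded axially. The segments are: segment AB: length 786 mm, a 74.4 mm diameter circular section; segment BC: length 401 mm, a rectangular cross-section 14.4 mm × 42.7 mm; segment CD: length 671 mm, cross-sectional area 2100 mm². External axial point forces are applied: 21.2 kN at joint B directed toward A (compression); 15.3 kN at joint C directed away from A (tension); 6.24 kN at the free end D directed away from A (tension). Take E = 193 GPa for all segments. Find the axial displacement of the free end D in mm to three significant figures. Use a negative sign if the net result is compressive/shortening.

0.0834 mm

Internal axial forces (sectioning from the free end, tension +): N_CD = 6.24 kN, N_BC = 21.54 kN, N_AB = 0.34 kN.
A_AB = 4347 mm².
A_BC = 614.9 mm².
δ_AB = 340·786/(4347·193000) = 0.0003185 mm
δ_BC = 21540·401/(614.9·193000) = 0.07279 mm
δ_CD = 6240·671/(2100·193000) = 0.01033 mm
δ = Σδ_i = 0.08343 mm.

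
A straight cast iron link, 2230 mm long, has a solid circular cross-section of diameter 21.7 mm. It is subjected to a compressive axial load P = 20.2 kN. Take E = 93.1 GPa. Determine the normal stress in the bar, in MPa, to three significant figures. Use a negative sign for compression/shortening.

-54.6 MPa

A = 369.8 mm².
σ = N/A = -20200/369.8 = -54.62 MPa.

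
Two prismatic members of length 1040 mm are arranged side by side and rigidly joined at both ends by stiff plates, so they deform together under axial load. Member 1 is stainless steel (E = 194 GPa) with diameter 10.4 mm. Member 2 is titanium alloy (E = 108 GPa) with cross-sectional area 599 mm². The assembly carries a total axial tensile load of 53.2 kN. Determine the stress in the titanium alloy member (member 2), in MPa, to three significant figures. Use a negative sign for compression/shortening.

70.8 MPa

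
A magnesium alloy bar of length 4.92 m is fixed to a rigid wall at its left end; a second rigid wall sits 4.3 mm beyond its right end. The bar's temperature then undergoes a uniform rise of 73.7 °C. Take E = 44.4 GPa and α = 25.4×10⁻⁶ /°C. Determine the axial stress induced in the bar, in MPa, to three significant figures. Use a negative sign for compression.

Free thermal expansion αLΔT = 25.4e-6 · 4920 · 73.7 = 9.21 mm.
The walls engage after the gap closes; constrained expansion = 9.21 − 4.3 = 4.91 mm.
The walls impose strain ε = −(4.91)/4920 = -9.9800e-04; σ = Eε = 44400 · -9.9800e-04 = -44.31 MPa.

-44.3 MPa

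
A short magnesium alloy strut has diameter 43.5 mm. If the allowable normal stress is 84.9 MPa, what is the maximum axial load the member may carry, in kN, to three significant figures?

A = 1486 mm².
P_max = σ_allow · A = 84.9 · 1486 = 126200 N = 126.2 kN.

126 kN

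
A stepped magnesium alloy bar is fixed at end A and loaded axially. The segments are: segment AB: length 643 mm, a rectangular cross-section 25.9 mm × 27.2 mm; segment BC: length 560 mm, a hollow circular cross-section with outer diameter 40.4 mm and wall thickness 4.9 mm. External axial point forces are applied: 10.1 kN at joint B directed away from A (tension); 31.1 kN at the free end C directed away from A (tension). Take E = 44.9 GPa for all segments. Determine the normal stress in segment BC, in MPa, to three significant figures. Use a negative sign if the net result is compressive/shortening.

56.9 MPa

Internal axial forces (sectioning from the free end, tension +): N_BC = 31.1 kN, N_AB = 41.2 kN.
A_BC = 546.5 mm².
σ_BC = N_BC/A_BC = 31100/546.5 = 56.91 MPa.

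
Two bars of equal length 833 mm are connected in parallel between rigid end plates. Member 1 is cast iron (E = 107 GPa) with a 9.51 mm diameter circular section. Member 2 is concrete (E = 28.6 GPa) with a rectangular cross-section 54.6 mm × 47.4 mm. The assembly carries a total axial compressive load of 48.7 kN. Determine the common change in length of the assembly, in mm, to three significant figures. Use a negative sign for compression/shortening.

A_1 = 71.03 mm².
A_2 = 2588 mm².
Equal strain + equilibrium ⇒ each member carries load in proportion to AE: A₁E₁ = 7600000 N, A₂E₂ = 74020000 N, ΣAE = 81620000 N.
δ = PL/ΣAE = -48700·833/81620000 = -0.497 mm.

-0.497 mm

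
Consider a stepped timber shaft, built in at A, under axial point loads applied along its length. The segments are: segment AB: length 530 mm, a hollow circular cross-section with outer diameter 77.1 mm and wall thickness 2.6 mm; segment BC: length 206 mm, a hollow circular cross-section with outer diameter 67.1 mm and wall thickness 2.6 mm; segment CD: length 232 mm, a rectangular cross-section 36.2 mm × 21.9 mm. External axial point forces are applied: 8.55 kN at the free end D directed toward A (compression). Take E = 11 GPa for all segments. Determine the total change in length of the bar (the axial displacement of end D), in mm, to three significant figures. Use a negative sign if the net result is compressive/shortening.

-1.21 mm

Internal axial forces (sectioning from the free end, tension +): N_CD = -8.55 kN, N_BC = -8.55 kN, N_AB = -8.55 kN.
A_AB = 608.5 mm².
A_BC = 526.8 mm².
A_CD = 792.8 mm².
δ_AB = -8550·530/(608.5·11000) = -0.677 mm
δ_BC = -8550·206/(526.8·11000) = -0.3039 mm
δ_CD = -8550·232/(792.8·11000) = -0.2275 mm
δ = Σδ_i = -1.208 mm.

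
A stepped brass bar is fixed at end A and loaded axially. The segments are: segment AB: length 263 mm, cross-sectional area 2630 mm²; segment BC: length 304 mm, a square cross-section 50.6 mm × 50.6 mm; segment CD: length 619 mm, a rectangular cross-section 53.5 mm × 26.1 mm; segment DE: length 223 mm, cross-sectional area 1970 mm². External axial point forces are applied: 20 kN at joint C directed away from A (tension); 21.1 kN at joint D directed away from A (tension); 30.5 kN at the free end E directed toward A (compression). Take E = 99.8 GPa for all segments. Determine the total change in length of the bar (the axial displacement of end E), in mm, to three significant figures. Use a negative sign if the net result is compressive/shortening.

-0.0531 mm

Internal axial forces (sectioning from the free end, tension +): N_DE = -30.5 kN, N_CD = -9.4 kN, N_BC = 10.6 kN, N_AB = 10.6 kN.
A_BC = 2560 mm².
A_CD = 1396 mm².
δ_AB = 10600·263/(2630·99800) = 0.01062 mm
δ_BC = 10600·304/(2560·99800) = 0.01261 mm
δ_CD = -9400·619/(1396·99800) = -0.04175 mm
δ_DE = -30500·223/(1970·99800) = -0.03459 mm
δ = Σδ_i = -0.05312 mm.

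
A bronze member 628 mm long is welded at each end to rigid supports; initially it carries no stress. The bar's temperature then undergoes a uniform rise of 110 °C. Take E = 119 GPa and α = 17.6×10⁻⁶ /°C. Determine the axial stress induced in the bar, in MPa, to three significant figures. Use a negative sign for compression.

Free thermal expansion αLΔT = 17.6e-6 · 628 · 110 = 1.216 mm.
The walls impose strain ε = −(1.216)/628 = -1.9360e-03; σ = Eε = 119000 · -1.9360e-03 = -230.4 MPa.

-230 MPa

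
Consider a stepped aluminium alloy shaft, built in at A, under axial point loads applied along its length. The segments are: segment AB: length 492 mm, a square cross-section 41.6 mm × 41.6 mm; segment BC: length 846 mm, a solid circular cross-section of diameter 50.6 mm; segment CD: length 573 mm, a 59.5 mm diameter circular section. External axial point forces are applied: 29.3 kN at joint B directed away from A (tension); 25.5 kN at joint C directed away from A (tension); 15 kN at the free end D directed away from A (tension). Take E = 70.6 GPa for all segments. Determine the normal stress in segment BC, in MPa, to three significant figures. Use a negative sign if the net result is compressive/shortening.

20.1 MPa

Internal axial forces (sectioning from the free end, tension +): N_CD = 15 kN, N_BC = 40.5 kN, N_AB = 69.8 kN.
A_BC = 2011 mm².
σ_BC = N_BC/A_BC = 40500/2011 = 20.14 MPa.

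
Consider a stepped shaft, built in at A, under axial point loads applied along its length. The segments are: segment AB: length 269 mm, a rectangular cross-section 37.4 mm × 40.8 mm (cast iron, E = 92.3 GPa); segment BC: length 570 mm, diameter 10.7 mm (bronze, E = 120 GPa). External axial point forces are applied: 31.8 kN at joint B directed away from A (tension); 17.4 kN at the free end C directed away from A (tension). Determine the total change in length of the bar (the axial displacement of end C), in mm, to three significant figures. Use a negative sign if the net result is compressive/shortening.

Internal axial forces (sectioning from the free end, tension +): N_BC = 17.4 kN, N_AB = 49.2 kN.
A_AB = 1526 mm².
A_BC = 89.92 mm².
δ_AB = 49200·269/(1526·92300) = 0.09397 mm
δ_BC = 17400·570/(89.92·120000) = 0.9191 mm
δ = Σδ_i = 1.013 mm.

1.01 mm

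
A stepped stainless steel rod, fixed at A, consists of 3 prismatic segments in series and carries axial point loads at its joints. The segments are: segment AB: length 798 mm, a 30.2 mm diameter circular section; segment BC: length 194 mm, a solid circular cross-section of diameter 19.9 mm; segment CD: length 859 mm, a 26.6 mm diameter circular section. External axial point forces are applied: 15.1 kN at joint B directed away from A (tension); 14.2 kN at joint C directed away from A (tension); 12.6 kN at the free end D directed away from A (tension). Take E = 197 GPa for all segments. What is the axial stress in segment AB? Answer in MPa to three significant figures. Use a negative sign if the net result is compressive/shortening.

Internal axial forces (sectioning from the free end, tension +): N_CD = 12.6 kN, N_BC = 26.8 kN, N_AB = 41.9 kN.
A_AB = 716.3 mm².
σ_AB = N_AB/A_AB = 41900/716.3 = 58.49 MPa.

58.5 MPa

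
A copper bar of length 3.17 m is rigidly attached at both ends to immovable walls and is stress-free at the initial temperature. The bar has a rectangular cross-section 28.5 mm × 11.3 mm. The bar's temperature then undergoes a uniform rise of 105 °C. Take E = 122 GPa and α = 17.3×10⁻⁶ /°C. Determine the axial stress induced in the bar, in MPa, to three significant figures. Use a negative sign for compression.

Free thermal expansion αLΔT = 17.3e-6 · 3170 · 105 = 5.758 mm.
The walls impose strain ε = −(5.758)/3170 = -1.8165e-03; σ = Eε = 122000 · -1.8165e-03 = -221.6 MPa.

-222 MPa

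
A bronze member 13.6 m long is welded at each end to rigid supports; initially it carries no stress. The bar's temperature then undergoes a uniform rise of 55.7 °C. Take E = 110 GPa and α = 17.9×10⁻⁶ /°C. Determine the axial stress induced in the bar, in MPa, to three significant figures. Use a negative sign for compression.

-110 MPa

Free thermal expansion αLΔT = 17.9e-6 · 13600 · 55.7 = 13.56 mm.
The walls impose strain ε = −(13.56)/13600 = -9.9703e-04; σ = Eε = 110000 · -9.9703e-04 = -109.7 MPa.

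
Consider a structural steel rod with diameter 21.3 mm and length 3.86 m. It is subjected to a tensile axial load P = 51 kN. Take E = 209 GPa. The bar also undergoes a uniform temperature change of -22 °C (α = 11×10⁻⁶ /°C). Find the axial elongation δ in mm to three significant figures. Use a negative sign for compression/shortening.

A = 356.3 mm².
δ_mech = NL/(AE) = 51000·3860/(356.3·209000) = 2.643 mm.
δ_thermal = αLΔT = 11e-6·3860·-22 = -0.9341 mm.
δ = δ_mech + δ_thermal = 1.709 mm.

1.71 mm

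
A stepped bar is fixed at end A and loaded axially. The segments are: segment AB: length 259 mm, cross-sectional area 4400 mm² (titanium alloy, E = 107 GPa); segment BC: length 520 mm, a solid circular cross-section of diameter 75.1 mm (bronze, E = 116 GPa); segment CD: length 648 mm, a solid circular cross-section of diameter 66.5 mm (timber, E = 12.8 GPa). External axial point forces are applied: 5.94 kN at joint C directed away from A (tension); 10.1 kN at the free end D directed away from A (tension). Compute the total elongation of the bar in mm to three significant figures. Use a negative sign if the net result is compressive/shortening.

0.172 mm

Internal axial forces (sectioning from the free end, tension +): N_CD = 10.1 kN, N_BC = 16.04 kN, N_AB = 16.04 kN.
A_BC = 4430 mm².
A_CD = 3473 mm².
δ_AB = 16040·259/(4400·107000) = 0.008824 mm
δ_BC = 16040·520/(4430·116000) = 0.01623 mm
δ_CD = 10100·648/(3473·12800) = 0.1472 mm
δ = Σδ_i = 0.1723 mm.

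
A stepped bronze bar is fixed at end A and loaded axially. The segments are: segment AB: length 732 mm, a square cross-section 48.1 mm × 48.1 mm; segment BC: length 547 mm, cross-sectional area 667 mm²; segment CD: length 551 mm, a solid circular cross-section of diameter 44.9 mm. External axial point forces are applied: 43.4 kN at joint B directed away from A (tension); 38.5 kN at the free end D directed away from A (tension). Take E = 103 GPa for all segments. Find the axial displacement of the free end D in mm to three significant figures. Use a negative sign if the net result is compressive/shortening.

0.688 mm

Internal axial forces (sectioning from the free end, tension +): N_CD = 38.5 kN, N_BC = 38.5 kN, N_AB = 81.9 kN.
A_AB = 2314 mm².
A_CD = 1583 mm².
δ_AB = 81900·732/(2314·103000) = 0.2516 mm
δ_BC = 38500·547/(667·103000) = 0.3065 mm
δ_CD = 38500·551/(1583·103000) = 0.1301 mm
δ = Σδ_i = 0.6882 mm.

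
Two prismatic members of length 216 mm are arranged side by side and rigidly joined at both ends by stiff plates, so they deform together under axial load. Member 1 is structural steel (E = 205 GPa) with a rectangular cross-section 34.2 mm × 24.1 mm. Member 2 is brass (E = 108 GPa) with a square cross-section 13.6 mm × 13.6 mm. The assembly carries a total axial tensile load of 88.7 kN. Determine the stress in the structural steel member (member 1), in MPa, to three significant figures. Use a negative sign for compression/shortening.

96.2 MPa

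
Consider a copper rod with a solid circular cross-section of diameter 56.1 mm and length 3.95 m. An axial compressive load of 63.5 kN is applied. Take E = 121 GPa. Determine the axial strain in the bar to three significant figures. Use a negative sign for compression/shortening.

A = 2472 mm².
σ = N/A = -25.69 MPa; ε = σ/E = -25.69/121000 = -2.123e-04.

-2.12e-04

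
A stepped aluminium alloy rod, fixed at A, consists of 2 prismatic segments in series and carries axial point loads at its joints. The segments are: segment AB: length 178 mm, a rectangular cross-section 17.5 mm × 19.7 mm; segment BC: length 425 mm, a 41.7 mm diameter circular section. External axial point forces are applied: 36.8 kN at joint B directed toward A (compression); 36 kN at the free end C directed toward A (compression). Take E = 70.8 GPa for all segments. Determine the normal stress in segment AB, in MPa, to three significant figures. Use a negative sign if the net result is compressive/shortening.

-211 MPa

Internal axial forces (sectioning from the free end, tension +): N_BC = -36 kN, N_AB = -72.8 kN.
A_AB = 344.8 mm².
σ_AB = N_AB/A_AB = -72800/344.8 = -211.2 MPa.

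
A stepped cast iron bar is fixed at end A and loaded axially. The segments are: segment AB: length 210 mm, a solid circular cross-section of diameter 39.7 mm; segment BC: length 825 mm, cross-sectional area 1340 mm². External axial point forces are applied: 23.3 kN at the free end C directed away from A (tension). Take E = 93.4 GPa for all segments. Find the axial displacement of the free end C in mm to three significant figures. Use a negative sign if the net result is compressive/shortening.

0.196 mm

Internal axial forces (sectioning from the free end, tension +): N_BC = 23.3 kN, N_AB = 23.3 kN.
A_AB = 1238 mm².
δ_AB = 23300·210/(1238·93400) = 0.04232 mm
δ_BC = 23300·825/(1340·93400) = 0.1536 mm
δ = Σδ_i = 0.1959 mm.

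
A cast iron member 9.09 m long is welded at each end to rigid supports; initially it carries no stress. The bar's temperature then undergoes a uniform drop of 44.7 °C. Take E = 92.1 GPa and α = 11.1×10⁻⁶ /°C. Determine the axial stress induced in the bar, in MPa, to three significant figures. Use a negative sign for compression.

45.7 MPa

Free thermal expansion αLΔT = 11.1e-6 · 9090 · -44.7 = -4.51 mm.
The walls impose strain ε = −(-4.51)/9090 = 4.9617e-04; σ = Eε = 92100 · 4.9617e-04 = 45.7 MPa.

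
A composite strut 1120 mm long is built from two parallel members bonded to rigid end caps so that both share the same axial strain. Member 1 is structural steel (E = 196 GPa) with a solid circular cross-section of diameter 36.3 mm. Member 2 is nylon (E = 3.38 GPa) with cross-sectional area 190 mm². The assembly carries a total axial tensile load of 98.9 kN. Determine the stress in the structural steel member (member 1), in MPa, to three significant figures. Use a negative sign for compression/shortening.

95.3 MPa

A_1 = 1035 mm².
Equal strain + equilibrium ⇒ each member carries load in proportion to AE: A₁E₁ = 202800000 N, A₂E₂ = 642200 N, ΣAE = 203500000 N.
σ₁ = P·E₁/ΣAE = 98900·196000/203500000 = 95.26 MPa.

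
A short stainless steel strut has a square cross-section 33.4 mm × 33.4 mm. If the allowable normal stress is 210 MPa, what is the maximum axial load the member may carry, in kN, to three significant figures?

234 kN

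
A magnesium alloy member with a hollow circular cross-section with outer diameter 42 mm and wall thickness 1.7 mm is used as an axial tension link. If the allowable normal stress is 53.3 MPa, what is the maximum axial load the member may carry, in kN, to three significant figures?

A = 215.2 mm².
P_max = σ_allow · A = 53.3 · 215.2 = 11470 N = 11.47 kN.

11.5 kN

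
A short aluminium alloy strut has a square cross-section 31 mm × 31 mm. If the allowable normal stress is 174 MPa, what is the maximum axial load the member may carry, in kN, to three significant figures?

167 kN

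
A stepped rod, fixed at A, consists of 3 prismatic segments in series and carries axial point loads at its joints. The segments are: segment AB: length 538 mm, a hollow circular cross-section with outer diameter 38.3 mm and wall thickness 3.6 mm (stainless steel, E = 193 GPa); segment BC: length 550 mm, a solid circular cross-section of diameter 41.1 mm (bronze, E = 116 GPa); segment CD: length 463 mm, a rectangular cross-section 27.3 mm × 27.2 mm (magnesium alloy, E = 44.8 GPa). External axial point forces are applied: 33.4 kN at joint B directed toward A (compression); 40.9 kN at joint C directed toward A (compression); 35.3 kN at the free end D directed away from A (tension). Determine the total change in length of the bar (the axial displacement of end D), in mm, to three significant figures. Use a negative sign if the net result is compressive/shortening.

0.194 mm

Internal axial forces (sectioning from the free end, tension +): N_CD = 35.3 kN, N_BC = -5.6 kN, N_AB = -39 kN.
A_AB = 392.4 mm².
A_BC = 1327 mm².
A_CD = 742.6 mm².
δ_AB = -39000·538/(392.4·193000) = -0.277 mm
δ_BC = -5600·550/(1327·116000) = -0.02001 mm
δ_CD = 35300·463/(742.6·44800) = 0.4913 mm
δ = Σδ_i = 0.1943 mm.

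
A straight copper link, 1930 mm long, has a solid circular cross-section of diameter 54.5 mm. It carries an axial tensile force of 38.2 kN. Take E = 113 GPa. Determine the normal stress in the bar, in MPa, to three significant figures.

16.4 MPa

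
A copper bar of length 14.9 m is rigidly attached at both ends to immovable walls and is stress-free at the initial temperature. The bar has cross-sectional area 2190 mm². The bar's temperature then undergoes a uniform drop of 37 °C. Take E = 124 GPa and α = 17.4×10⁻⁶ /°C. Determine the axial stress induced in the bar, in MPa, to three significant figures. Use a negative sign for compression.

Free thermal expansion αLΔT = 17.4e-6 · 14900 · -37 = -9.593 mm.
The walls impose strain ε = −(-9.593)/14900 = 6.4380e-04; σ = Eε = 124000 · 6.4380e-04 = 79.83 MPa.

79.8 MPa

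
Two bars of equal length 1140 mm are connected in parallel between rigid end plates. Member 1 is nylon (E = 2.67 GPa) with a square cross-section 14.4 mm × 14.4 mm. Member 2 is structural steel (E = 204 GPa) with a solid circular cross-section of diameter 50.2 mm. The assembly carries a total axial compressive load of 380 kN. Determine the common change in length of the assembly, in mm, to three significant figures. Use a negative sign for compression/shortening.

A_1 = 207.4 mm².
A_2 = 1979 mm².
Equal strain + equilibrium ⇒ each member carries load in proportion to AE: A₁E₁ = 553700 N, A₂E₂ = 403800000 N, ΣAE = 404300000 N.
δ = PL/ΣAE = -380000·1140/404300000 = -1.071 mm.

-1.07 mm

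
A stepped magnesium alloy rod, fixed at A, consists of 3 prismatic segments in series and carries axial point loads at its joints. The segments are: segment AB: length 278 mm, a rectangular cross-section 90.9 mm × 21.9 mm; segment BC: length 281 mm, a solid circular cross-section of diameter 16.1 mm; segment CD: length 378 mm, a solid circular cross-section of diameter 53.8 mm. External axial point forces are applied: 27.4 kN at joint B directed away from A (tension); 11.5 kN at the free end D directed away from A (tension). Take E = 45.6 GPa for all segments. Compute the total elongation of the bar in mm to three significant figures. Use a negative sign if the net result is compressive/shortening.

0.509 mm

Internal axial forces (sectioning from the free end, tension +): N_CD = 11.5 kN, N_BC = 11.5 kN, N_AB = 38.9 kN.
A_AB = 1991 mm².
A_BC = 203.6 mm².
A_CD = 2273 mm².
δ_AB = 38900·278/(1991·45600) = 0.1191 mm
δ_BC = 11500·281/(203.6·45600) = 0.3481 mm
δ_CD = 11500·378/(2273·45600) = 0.04193 mm
δ = Σδ_i = 0.5092 mm.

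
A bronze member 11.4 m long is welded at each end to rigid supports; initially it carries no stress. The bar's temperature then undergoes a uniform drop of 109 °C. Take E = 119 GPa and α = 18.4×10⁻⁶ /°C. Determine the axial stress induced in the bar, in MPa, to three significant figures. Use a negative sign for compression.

Free thermal expansion αLΔT = 18.4e-6 · 11400 · -109 = -22.86 mm.
The walls impose strain ε = −(-22.86)/11400 = 2.0056e-03; σ = Eε = 119000 · 2.0056e-03 = 238.7 MPa.

239 MPa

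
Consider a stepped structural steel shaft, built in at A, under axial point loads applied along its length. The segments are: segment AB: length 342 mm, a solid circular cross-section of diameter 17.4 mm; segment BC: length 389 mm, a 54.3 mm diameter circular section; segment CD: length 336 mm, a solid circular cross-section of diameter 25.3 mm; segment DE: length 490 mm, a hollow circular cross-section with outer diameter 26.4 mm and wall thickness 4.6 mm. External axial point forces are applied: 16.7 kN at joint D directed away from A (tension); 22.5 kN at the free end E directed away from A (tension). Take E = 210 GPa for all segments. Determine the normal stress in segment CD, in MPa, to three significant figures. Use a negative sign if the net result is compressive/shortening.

78.0 MPa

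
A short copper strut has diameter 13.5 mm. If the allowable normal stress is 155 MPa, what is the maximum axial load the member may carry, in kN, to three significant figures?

22.2 kN

A = 143.1 mm².
P_max = σ_allow · A = 155 · 143.1 = 22190 N = 22.19 kN.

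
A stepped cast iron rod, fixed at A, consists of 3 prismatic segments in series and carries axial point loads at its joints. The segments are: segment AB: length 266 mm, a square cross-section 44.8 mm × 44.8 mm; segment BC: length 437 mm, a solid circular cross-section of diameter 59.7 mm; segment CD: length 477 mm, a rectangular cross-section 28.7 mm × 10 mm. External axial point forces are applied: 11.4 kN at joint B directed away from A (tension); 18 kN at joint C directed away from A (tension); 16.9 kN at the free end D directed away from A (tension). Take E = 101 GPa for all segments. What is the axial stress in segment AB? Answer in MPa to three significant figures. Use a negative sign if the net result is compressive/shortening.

Internal axial forces (sectioning from the free end, tension +): N_CD = 16.9 kN, N_BC = 34.9 kN, N_AB = 46.3 kN.
A_AB = 2007 mm².
σ_AB = N_AB/A_AB = 46300/2007 = 23.07 MPa.

23.1 MPa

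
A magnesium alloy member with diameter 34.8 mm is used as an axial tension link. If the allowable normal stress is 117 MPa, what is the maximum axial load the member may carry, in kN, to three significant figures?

111 kN

A = 951.1 mm².
P_max = σ_allow · A = 117 · 951.1 = 111300 N = 111.3 kN.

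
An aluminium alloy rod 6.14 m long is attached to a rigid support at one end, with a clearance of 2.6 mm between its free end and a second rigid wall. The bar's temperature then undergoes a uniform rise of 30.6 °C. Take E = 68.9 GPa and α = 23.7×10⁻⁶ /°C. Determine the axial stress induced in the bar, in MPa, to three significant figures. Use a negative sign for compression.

-20.8 MPa

Free thermal expansion αLΔT = 23.7e-6 · 6140 · 30.6 = 4.453 mm.
The walls engage after the gap closes; constrained expansion = 4.453 − 2.6 = 1.853 mm.
The walls impose strain ε = −(1.853)/6140 = -3.0177e-04; σ = Eε = 68900 · -3.0177e-04 = -20.79 MPa.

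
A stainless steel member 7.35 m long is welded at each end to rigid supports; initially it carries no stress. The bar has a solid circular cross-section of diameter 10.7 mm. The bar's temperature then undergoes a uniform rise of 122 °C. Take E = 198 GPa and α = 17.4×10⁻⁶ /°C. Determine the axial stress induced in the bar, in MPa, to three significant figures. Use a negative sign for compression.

Free thermal expansion αLΔT = 17.4e-6 · 7350 · 122 = 15.6 mm.
The walls impose strain ε = −(15.6)/7350 = -2.1228e-03; σ = Eε = 198000 · -2.1228e-03 = -420.3 MPa.

-420 MPa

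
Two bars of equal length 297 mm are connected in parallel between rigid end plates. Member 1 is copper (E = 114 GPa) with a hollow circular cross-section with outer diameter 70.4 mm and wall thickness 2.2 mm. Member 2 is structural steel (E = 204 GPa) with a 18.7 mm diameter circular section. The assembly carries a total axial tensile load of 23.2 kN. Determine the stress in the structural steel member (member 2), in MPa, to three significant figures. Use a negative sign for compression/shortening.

A_1 = 471.4 mm².
A_2 = 274.6 mm².
Equal strain + equilibrium ⇒ each member carries load in proportion to AE: A₁E₁ = 53740000 N, A₂E₂ = 56030000 N, ΣAE = 109800000 N.
σ₂ = P·E₂/ΣAE = 23200·204000/109800000 = 43.12 MPa.

43.1 MPa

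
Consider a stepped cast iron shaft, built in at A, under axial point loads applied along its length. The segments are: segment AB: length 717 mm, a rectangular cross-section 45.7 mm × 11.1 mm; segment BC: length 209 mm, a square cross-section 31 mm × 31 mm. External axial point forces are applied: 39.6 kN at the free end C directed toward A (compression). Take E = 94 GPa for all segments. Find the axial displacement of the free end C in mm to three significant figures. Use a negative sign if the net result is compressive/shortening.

-0.687 mm

Internal axial forces (sectioning from the free end, tension +): N_BC = -39.6 kN, N_AB = -39.6 kN.
A_AB = 507.3 mm².
A_BC = 961 mm².
δ_AB = -39600·717/(507.3·94000) = -0.5955 mm
δ_BC = -39600·209/(961·94000) = -0.09162 mm
δ = Σδ_i = -0.6871 mm.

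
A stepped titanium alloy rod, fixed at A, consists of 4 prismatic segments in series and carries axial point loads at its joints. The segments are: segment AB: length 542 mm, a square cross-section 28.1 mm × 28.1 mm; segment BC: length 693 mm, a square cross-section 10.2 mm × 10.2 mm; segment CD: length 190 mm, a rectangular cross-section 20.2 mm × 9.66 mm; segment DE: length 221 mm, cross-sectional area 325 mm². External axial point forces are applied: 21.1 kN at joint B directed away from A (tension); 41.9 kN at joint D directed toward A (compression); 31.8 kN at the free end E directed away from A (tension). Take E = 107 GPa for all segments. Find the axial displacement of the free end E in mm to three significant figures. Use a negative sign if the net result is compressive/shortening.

Internal axial forces (sectioning from the free end, tension +): N_DE = 31.8 kN, N_CD = -10.1 kN, N_BC = -10.1 kN, N_AB = 11 kN.
A_AB = 789.6 mm².
A_BC = 104 mm².
A_CD = 195.1 mm².
δ_AB = 11000·542/(789.6·107000) = 0.07057 mm
δ_BC = -10100·693/(104·107000) = -0.6287 mm
δ_CD = -10100·190/(195.1·107000) = -0.09191 mm
δ_DE = 31800·221/(325·107000) = 0.2021 mm
δ = Σδ_i = -0.448 mm.

-0.448 mm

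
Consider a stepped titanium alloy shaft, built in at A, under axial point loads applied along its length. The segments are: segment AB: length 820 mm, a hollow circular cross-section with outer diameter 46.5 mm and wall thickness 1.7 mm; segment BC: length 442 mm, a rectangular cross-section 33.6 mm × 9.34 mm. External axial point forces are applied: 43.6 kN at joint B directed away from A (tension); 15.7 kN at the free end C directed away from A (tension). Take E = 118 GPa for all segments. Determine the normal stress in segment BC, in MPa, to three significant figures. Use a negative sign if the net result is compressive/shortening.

50.0 MPa

Internal axial forces (sectioning from the free end, tension +): N_BC = 15.7 kN, N_AB = 59.3 kN.
A_BC = 313.8 mm².
σ_BC = N_BC/A_BC = 15700/313.8 = 50.03 MPa.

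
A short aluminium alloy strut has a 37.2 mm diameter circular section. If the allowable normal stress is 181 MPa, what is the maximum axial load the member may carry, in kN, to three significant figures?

197 kN

A = 1087 mm².
P_max = σ_allow · A = 181 · 1087 = 196700 N = 196.7 kN.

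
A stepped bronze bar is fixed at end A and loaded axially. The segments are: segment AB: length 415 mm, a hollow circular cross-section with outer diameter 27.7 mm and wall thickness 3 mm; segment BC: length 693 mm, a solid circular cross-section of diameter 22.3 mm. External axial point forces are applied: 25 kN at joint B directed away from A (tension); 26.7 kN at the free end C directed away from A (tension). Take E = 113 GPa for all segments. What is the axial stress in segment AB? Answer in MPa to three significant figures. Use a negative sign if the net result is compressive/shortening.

Internal axial forces (sectioning from the free end, tension +): N_BC = 26.7 kN, N_AB = 51.7 kN.
A_AB = 232.8 mm².
σ_AB = N_AB/A_AB = 51700/232.8 = 222.1 MPa.

222 MPa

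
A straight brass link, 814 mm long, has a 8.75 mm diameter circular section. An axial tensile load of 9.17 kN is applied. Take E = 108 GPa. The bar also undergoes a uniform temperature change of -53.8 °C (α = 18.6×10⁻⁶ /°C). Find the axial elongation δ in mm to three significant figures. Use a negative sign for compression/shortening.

0.335 mm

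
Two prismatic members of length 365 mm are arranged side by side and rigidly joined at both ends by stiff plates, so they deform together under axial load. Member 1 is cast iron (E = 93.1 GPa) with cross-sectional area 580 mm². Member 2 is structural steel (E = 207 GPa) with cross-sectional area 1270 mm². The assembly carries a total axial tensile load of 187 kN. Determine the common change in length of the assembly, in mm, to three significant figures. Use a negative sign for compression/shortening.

0.215 mm

Equal strain + equilibrium ⇒ each member carries load in proportion to AE: A₁E₁ = 54000000 N, A₂E₂ = 262900000 N, ΣAE = 316900000 N.
δ = PL/ΣAE = 187000·365/316900000 = 0.2154 mm.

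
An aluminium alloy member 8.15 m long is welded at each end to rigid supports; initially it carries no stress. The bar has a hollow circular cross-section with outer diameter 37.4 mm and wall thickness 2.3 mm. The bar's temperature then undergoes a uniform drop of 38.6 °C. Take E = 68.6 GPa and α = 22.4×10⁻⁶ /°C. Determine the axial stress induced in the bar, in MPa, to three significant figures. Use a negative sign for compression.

59.3 MPa

Free thermal expansion αLΔT = 22.4e-6 · 8150 · -38.6 = -7.047 mm.
The walls impose strain ε = −(-7.047)/8150 = 8.6464e-04; σ = Eε = 68600 · 8.6464e-04 = 59.31 MPa.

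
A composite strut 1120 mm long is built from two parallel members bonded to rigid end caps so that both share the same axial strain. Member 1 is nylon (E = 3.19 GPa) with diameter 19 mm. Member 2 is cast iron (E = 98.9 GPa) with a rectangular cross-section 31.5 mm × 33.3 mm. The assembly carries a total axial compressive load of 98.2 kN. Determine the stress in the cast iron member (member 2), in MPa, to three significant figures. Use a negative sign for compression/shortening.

-92.8 MPa

A_1 = 283.5 mm².
A_2 = 1049 mm².
Equal strain + equilibrium ⇒ each member carries load in proportion to AE: A₁E₁ = 904500 N, A₂E₂ = 103700000 N, ΣAE = 104600000 N.
σ₂ = P·E₂/ΣAE = -98200·98900/104600000 = -92.81 MPa.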